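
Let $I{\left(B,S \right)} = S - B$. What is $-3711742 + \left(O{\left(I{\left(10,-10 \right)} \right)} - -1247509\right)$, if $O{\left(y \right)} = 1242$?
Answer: $-2462991$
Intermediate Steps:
$-3711742 + \left(O{\left(I{\left(10,-10 \right)} \right)} - -1247509\right) = -3711742 + \left(1242 - -1247509\right) = -3711742 + \left(1242 + 1247509\right) = -3711742 + 1248751 = -2462991$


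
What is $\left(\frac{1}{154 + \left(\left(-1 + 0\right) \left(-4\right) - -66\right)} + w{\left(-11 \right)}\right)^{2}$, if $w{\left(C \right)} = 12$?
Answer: $\frac{7230721}{50176} \approx 144.11$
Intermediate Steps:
$\left(\frac{1}{154 + \left(\left(-1 + 0\right) \left(-4\right) - -66\right)} + w{\left(-11 \right)}\right)^{2} = \left(\frac{1}{154 + \left(\left(-1 + 0\right) \left(-4\right) - -66\right)} + 12\right)^{2} = \left(\frac{1}{154 + \left(\left(-1\right) \left(-4\right) + 66\right)} + 12\right)^{2} = \left(\frac{1}{154 + \left(4 + 66\right)} + 12\right)^{2} = \left(\frac{1}{154 + 70} + 12\right)^{2} = \left(\frac{1}{224} + 12\right)^{2} = \left(\frac{2689}{224}\right)^{2} = \frac{7230721}{50176}$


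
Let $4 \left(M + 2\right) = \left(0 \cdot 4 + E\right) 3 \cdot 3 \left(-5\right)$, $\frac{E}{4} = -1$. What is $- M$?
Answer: $-43$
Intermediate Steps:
$E = -4$ ($E = 4 \left(-1\right) = -4$)
$M = 43$ ($M = -2 + \frac{\left(0 \cdot 4 - 4\right) 3 \cdot 3 \left(-5\right)}{4} = -2 + \frac{\left(0 - 4\right) 9 \left(-5\right)}{4} = -2 + \frac{\left(-4\right) \left(-45\right)}{4} = -2 + \frac{1}{4} \cdot 180 = -2 + 45 = 43$)
$- M = \left(-1\right) 43 = -43$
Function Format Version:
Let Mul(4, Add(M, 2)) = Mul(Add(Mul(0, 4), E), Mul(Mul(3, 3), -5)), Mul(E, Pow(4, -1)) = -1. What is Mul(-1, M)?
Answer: -43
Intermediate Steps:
E = -4 (E = Mul(4, -1) = -4)
M = 43 (M = Add(-2, Mul(Rational(1, 4), Mul(Add(Mul(0, 4), -4), Mul(Mul(3, 3), -5)))) = Add(-2, Mul(Rational(1, 4), Mul(Add(0, -4), Mul(9, -5)))) = Add(-2, Mul(Rational(1, 4), Mul(-4, -45))) = Add(-2, Mul(Rational(1, 4), 180)) = Add(-2, 45) = 43)
Mul(-1, M) = Mul(-1, 43) = -43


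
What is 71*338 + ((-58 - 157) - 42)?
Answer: 23741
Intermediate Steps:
71*338 + ((-58 - 157) - 42) = 23998 + (-215 - 42) = 23998 - 257 = 23741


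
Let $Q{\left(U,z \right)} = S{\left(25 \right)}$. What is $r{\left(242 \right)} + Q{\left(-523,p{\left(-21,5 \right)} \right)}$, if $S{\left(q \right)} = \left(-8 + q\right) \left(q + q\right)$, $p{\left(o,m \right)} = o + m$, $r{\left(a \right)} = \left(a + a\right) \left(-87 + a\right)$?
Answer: $75870$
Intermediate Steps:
$r{\left(a \right)} = 2 a \left(-87 + a\right)$
$p{\left(o,m \right)} = m + o$
$S{\left(q \right)} = 2 q \left(-8 + q\right)$ ($S{\left(q \right)} = \left(-8 + q\right) 2 q = 2 q \left(-8 + q\right)$)
$Q{\left(U,z \right)} = 850$ ($Q{\left(U,z \right)} = 2 \cdot 25 \left(-8 + 25\right) = 2 \cdot 25 \cdot 17 = 850$)
$r{\left(242 \right)} + Q{\left(-523,p{\left(-21,5 \right)} \right)} = 2 \cdot 242 \left(-87 + 242\right) + 850 = 2 \cdot 242 \cdot 155 + 850 = 75020 + 850 = 75870$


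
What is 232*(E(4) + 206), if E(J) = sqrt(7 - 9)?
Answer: 47792 + 232*I*sqrt(2) ≈ 47792.0 + 328.1*I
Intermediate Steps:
E(J) = I*sqrt(2) (E(J) = sqrt(-2) = I*sqrt(2))
232*(E(4) + 206) = 232*(I*sqrt(2) + 206) = 232*(206 + I*sqrt(2)) = 47792 + 232*I*sqrt(2)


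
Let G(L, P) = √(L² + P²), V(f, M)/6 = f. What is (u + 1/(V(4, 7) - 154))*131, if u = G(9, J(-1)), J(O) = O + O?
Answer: -131/130 + 131*√85 ≈ 1206.8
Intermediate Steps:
V(f, M) = 6*f
J(O) = 2*O
u = √85 (u = √(9² + (2*(-1))²) = √(81 + (-2)²) = √(81 + 4) = √85 ≈ 9.2195)
(u + 1/(V(4, 7) - 154))*131 = (√85 + 1/(6*4 - 154))*131 = (√85 + 1/(24 - 154))*131 = (√85 + 1/(-130))*131 = (√85 - 1/130)*131 = (-1/130 + √85)*131 = -131/130 + 131*√85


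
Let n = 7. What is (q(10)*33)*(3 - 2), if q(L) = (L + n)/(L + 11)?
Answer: 187/7 ≈ 26.714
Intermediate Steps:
q(L) = (7 + L)/(11 + L) (q(L) = (L + 7)/(L + 11) = (7 + L)/(11 + L))
(q(10)*33)*(3 - 2) = (((7 + 10)/(11 + 10))*33)*(3 - 2) = ((17/21)*33)*1 = (187/7)*1 = 187/7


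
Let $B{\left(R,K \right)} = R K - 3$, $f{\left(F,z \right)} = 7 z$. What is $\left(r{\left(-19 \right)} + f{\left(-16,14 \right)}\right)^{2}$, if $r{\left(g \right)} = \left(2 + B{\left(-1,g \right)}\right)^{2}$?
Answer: $178084$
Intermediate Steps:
$B{\left(R,K \right)} = -3 + K R$ ($B{\left(R,K \right)} = K R - 3 = -3 + K R$)
$r{\left(g \right)} = \left(-1 - g\right)^{2}$ ($r{\left(g \right)} = \left(2 + \left(-3 + g \left(-1\right)\right)\right)^{2} = \left(2 - \left(3 + g\right)\right)^{2} = \left(-1 - g\right)^{2}$)
$\left(r{\left(-19 \right)} + f{\left(-16,14 \right)}\right)^{2} = \left(\left(1 - 19\right)^{2} + 7 \cdot 14\right)^{2} = \left(\left(-18\right)^{2} + 98\right)^{2} = \left(324 + 98\right)^{2} = 422^{2} = 178084$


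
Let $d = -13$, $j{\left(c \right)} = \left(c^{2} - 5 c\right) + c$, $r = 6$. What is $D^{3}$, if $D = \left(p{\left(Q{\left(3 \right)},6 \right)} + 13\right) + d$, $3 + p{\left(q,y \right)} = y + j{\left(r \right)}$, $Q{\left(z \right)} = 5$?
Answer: $3375$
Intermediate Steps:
$j{\left(c \right)} = c^{2} - 4 c$
$p{\left(q,y \right)} = 9 + y$ ($p{\left(q,y \right)} = -3 + \left(y + 6 \left(-4 + 6\right)\right) = -3 + \left(y + 6 \cdot 2\right) = -3 + \left(y + 12\right) = -3 + \left(12 + y\right) = 9 + y$)
$D = 15$ ($D = \left(\left(9 + 6\right) + 13\right) - 13 = \left(15 + 13\right) - 13 = 28 - 13 = 15$)
$D^{3} = 15^{3} = 3375$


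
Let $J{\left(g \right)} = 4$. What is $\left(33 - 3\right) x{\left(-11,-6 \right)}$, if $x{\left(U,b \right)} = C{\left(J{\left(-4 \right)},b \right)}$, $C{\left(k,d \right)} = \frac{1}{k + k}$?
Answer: $\frac{15}{4} \approx 3.75$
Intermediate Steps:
$C{\left(k,d \right)} = \frac{1}{2 k}$
$x{\left(U,b \right)} = \frac{1}{8}$ ($x{\left(U,b \right)} = \frac{1}{2 \cdot 4} = \frac{1}{2} \cdot \frac{1}{4} = \frac{1}{8}$)
$\left(33 - 3\right) x{\left(-11,-6 \right)} = \left(33 - 3\right) \frac{1}{8} = 30 \cdot \frac{1}{8} = \frac{15}{4}$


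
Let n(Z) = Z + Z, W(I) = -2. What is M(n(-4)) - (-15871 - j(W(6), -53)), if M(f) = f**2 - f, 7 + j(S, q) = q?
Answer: 15883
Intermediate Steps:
j(S, q) = -7 + q
n(Z) = 2*Z
M(n(-4)) - (-15871 - j(W(6), -53)) = (2*(-4))*(-1 + 2*(-4)) - (-15871 - (-7 - 53)) = -8*(-1 - 8) - (-15871 - 1*(-60)) = -8*(-9) - (-15871 + 60) = 72 - 1*(-15811) = 72 + 15811 = 15883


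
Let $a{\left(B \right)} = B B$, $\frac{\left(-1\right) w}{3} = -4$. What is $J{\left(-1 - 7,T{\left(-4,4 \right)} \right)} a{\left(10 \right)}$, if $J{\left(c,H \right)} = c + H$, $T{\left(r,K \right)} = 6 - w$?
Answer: $-1400$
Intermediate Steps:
$w = 12$ ($w = \left(-3\right) \left(-4\right) = 12$)
$T{\left(r,K \right)} = -6$ ($T{\left(r,K \right)} = 6 - 12 = -6$)
$a{\left(B \right)} = B^{2}$
$J{\left(c,H \right)} = H + c$
$J{\left(-1 - 7,T{\left(-4,4 \right)} \right)} a{\left(10 \right)} = \left(-6 - 8\right) 10^{2} = \left(-6 - 8\right) 100 = \left(-14\right) 100 = -1400$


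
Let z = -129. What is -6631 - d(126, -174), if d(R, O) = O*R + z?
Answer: 15422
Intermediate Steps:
d(R, O) = -129 + O*R (d(R, O) = O*R - 129 = -129 + O*R)
-6631 - d(126, -174) = -6631 - (-129 - 174*126) = -6631 - (-129 - 21924) = -6631 - 1*(-22053) = -6631 + 22053 = 15422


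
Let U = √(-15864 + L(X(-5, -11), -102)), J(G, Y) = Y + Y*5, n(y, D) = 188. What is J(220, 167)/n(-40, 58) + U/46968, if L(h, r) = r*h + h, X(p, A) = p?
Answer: 501/94 + I*√15359/46968 ≈ 5.3298 + 0.0026386*I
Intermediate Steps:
L(h, r) = h + h*r (L(h, r) = h*r + h = h + h*r)
J(G, Y) = 6*Y (J(G, Y) = Y + 5*Y = 6*Y)
U = I*√15359 (U = √(-15864 - 5*(1 - 102)) = √(-15864 - 5*(-101)) = √(-15864 + 505) = √(-15359) = I*√15359 ≈ 123.93*I)
J(220, 167)/n(-40, 58) + U/46968 = (6*167)/188 + (I*√15359)/46968 = 1002*(1/188) + (I*√15359)*(1/46968) = 501/94 + I*√15359/46968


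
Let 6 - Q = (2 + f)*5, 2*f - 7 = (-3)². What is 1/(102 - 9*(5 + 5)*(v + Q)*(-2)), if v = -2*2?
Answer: -1/8538 ≈ -0.00011712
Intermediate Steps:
f = 8 (f = 7/2 + (½)*(-3)² = 7/2 + (½)*9 = 7/2 + 9/2 = 8)
Q = -44 (Q = 6 - (2 + 8)*5 = 6 - 10*5 = 6 - 1*50 = 6 - 50 = -44)
v = -4
1/(102 - 9*(5 + 5)*(v + Q)*(-2)) = 1/(102 - 9*(5 + 5)*(-4 - 44)*(-2)) = 1/(102 - 90*(-48)*(-2)) = 1/(102 - 9*(-480)*(-2)) = 1/(102 + 4320*(-2)) = 1/(102 - 8640) = 1/(-8538) = -1/8538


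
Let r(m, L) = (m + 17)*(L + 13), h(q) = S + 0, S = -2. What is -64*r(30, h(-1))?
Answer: -33088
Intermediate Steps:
h(q) = -2 (h(q) = -2 + 0 = -2)
r(m, L) = (13 + L)*(17 + m) (r(m, L) = (17 + m)*(13 + L) = (13 + L)*(17 + m))
-64*r(30, h(-1)) = -64*(221 + 13*30 + 17*(-2) - 2*30) = -64*(221 + 390 - 34 - 60) = -64*517 = -33088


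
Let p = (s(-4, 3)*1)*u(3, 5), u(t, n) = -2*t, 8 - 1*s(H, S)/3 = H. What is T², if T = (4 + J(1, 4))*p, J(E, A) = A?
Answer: 2985984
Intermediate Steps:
s(H, S) = 24 - 3*H
p = -216 (p = ((24 - 3*(-4))*1)*(-2*3) = ((24 + 12)*1)*(-6) = (36*1)*(-6) = 36*(-6) = -216)
T = -1728 (T = (4 + 4)*(-216) = 8*(-216) = -1728)
T² = (-1728)² = 2985984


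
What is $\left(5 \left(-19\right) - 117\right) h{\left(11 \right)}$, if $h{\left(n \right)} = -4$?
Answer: $848$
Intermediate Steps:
$\left(5 \left(-19\right) - 117\right) h{\left(11 \right)} = \left(5 \left(-19\right) - 117\right) \left(-4\right) = \left(-95 - 117\right) \left(-4\right) = \left(-212\right) \left(-4\right) = 848$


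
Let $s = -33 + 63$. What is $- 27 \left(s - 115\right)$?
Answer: $2295$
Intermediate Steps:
$s = 30$
$- 27 \left(s - 115\right) = - 27 \left(30 - 115\right) = \left(-27\right) \left(-85\right) = 2295$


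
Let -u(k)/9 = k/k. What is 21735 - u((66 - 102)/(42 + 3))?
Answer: 21744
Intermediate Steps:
u(k) = -9 (u(k) = -9*k/k = -9*1 = -9)
21735 - u((66 - 102)/(42 + 3)) = 21735 - 1*(-9) = 21735 + 9 = 21744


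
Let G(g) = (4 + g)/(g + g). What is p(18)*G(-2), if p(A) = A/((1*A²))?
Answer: -1/36 ≈ -0.027778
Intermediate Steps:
G(g) = (4 + g)/(2*g) (G(g) = (4 + g)/((2*g)) = (4 + g)*(1/(2*g)) = (4 + g)/(2*g))
p(A) = 1/A (p(A) = A/(A²) = A/A² = 1/A)
p(18)*G(-2) = ((½)*(4 - 2)/(-2))/18 = ((½)*(-½)*2)/18 = (1/18)*(-½) = -1/36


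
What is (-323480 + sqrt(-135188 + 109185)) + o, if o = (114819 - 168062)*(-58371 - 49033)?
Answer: 5718187692 + I*sqrt(26003) ≈ 5.7182e+9 + 161.25*I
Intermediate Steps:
o = 5718511172 (o = -53243*(-107404) = 5718511172)
(-323480 + sqrt(-135188 + 109185)) + o = (-323480 + sqrt(-135188 + 109185)) + 5718511172 = (-323480 + sqrt(-26003)) + 5718511172 = (-323480 + I*sqrt(26003)) + 5718511172 = 5718187692 + I*sqrt(26003)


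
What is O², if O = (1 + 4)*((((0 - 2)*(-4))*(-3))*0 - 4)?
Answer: 400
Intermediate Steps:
O = -20 (O = 5*((-2*(-4)*(-3))*0 - 4) = 5*((8*(-3))*0 - 4) = 5*(-24*0 - 4) = 5*(0 - 4) = 5*(-4) = -20)
O² = (-20)² = 400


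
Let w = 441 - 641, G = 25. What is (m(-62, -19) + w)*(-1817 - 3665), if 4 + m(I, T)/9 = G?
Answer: 60302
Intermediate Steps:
m(I, T) = 189 (m(I, T) = -36 + 9*25 = -36 + 225 = 189)
w = -200
(m(-62, -19) + w)*(-1817 - 3665) = (189 - 200)*(-1817 - 3665) = -11*(-5482) = 60302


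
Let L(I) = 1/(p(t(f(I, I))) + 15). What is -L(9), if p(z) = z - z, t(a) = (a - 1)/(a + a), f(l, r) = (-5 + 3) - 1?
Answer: -1/15 ≈ -0.066667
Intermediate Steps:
f(l, r) = -3 (f(l, r) = -2 - 1 = -3)
t(a) = (-1 + a)/(2*a) (t(a) = (-1 + a)/((2*a)) = (-1 + a)*(1/(2*a)) = (-1 + a)/(2*a))
p(z) = 0
L(I) = 1/15 (L(I) = 1/(0 + 15) = 1/15)
-L(9) = -1*1/15 = -1/15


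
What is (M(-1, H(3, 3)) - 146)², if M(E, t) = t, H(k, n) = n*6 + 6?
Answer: 14884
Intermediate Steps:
H(k, n) = 6 + 6*n (H(k, n) = 6*n + 6 = 6 + 6*n)
(M(-1, H(3, 3)) - 146)² = ((6 + 6*3) - 146)² = ((6 + 18) - 146)² = (24 - 146)² = (-122)² = 14884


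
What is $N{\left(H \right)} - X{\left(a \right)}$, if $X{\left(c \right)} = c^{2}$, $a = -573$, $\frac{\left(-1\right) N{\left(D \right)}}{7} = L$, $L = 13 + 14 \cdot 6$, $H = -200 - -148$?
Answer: $-329008$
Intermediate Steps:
$H = -52$ ($H = -200 + 148 = -52$)
$L = 97$ ($L = 13 + 84 = 97$)
$N{\left(D \right)} = -679$ ($N{\left(D \right)} = \left(-7\right) 97 = -679$)
$N{\left(H \right)} - X{\left(a \right)} = -679 - \left(-573\right)^{2} = -679 - 328329 = -329008$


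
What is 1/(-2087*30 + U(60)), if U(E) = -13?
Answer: -1/62623 ≈ -1.5969e-5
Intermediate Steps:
1/(-2087*30 + U(60)) = 1/(-2087*30 - 13) = 1/(-62610 - 13) = 1/(-62623) = -1/62623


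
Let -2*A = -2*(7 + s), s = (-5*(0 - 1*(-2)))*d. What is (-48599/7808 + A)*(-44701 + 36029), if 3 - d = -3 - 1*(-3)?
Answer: 61837593/244 ≈ 2.5343e+5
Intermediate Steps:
d = 3 (d = 3 - (-3 - 1*(-3)) = 3 - (-3 + 3) = 3 - 1*0 = 3 + 0 = 3)
s = -30 (s = -5*(0 - 1*(-2))*3 = -5*(0 + 2)*3 = -5*2*3 = -10*3 = -30)
A = -23 (A = -(-1)*(7 - 30) = -(-1)*(-23) = -1/2*46 = -23)
(-48599/7808 + A)*(-44701 + 36029) = (-48599/7808 - 23)*(-44701 + 36029) = (-48599*1/7808 - 23)*(-8672) = (-48599/7808 - 23)*(-8672) = -228183/7808*(-8672) = 61837593/244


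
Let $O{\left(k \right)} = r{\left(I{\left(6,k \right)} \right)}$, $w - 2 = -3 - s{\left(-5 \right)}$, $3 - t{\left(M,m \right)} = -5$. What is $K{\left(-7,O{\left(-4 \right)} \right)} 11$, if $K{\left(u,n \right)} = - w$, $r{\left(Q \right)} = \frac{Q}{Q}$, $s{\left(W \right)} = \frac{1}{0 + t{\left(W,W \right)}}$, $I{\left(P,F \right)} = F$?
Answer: $\frac{99}{8} \approx 12.375$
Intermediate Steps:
$t{\left(M,m \right)} = 8$ ($t{\left(M,m \right)} = 3 - -5 = 3 + 5 = 8$)
$s{\left(W \right)} = \frac{1}{8}$ ($s{\left(W \right)} = \frac{1}{0 + 8} = \frac{1}{8}$)
$r{\left(Q \right)} = 1$
$w = - \frac{9}{8}$ ($w = 2 - \frac{25}{8} = - \frac{9}{8} \approx -1.125$)
$O{\left(k \right)} = 1$
$K{\left(u,n \right)} = \frac{9}{8}$ ($K{\left(u,n \right)} = \left(-1\right) \left(- \frac{9}{8}\right) = \frac{9}{8}$)
$K{\left(-7,O{\left(-4 \right)} \right)} 11 = \frac{9}{8} \cdot 11 = \frac{99}{8}$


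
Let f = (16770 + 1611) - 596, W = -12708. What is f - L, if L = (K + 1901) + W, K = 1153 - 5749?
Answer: 33188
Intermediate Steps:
f = 17785 (f = 18381 - 596 = 17785)
K = -4596
L = -15403 (L = (-4596 + 1901) - 12708 = -2695 - 12708 = -15403)
f - L = 17785 - 1*(-15403) = 17785 + 15403 = 33188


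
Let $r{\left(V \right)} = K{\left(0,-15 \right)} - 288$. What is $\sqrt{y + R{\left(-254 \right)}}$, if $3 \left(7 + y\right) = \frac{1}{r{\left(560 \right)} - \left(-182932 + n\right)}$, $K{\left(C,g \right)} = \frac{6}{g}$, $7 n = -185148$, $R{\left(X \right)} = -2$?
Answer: $\frac{i \sqrt{482013069841034}}{7318266} \approx 3.0 i$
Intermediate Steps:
$n = - \frac{185148}{7}$ ($n = \frac{1}{7} \left(-185148\right) = - \frac{185148}{7} \approx -26450.0$)
$r{\left(V \right)} = - \frac{1442}{5}$ ($r{\left(V \right)} = \frac{6}{-15} - 288 = 6 \left(- \frac{1}{15}\right) - 288 = - \frac{2}{5} - 288 = - \frac{1442}{5}$)
$y = - \frac{153683551}{21954798}$ ($y = -7 + \frac{1}{3 \left(- \frac{1442}{5} + \left(182932 - - \frac{185148}{7}\right)\right)} = -7 + \frac{1}{3 \left(- \frac{1442}{5} + \left(182932 + \frac{185148}{7}\right)\right)} = -7 + \frac{1}{3 \left(- \frac{1442}{5} + \frac{1465672}{7}\right)} = -7 + \frac{1}{3 \cdot \frac{7318266}{35}} = -7 + \frac{1}{3} \cdot \frac{35}{7318266} = -7 + \frac{35}{21954798} = - \frac{153683551}{21954798} \approx -7.0$)
$\sqrt{y + R{\left(-254 \right)}} = \sqrt{- \frac{153683551}{21954798} - 2} = \sqrt{- \frac{197593147}{21954798}} = \frac{i \sqrt{482013069841034}}{7318266}$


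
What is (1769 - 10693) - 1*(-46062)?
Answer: 37138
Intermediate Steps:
(1769 - 10693) - 1*(-46062) = -8924 + 46062 = 37138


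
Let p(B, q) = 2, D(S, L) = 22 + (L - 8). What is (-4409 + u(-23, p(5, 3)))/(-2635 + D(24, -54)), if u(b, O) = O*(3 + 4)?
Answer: 879/535 ≈ 1.6430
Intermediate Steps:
D(S, L) = 14 + L (D(S, L) = 22 + (-8 + L) = 14 + L)
u(b, O) = 7*O (u(b, O) = O*7 = 7*O)
(-4409 + u(-23, p(5, 3)))/(-2635 + D(24, -54)) = (-4409 + 7*2)/(-2635 + (14 - 54)) = (-4409 + 14)/(-2635 - 40) = -4395/(-2675) = -4395*(-1/2675) = 879/535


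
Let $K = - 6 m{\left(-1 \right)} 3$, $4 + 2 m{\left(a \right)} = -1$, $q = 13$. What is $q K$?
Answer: $585$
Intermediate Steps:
$m{\left(a \right)} = - \frac{5}{2}$ ($m{\left(a \right)} = -2 + \frac{1}{2} \left(-1\right) = -2 - \frac{1}{2} = - \frac{5}{2}$)
$K = 45$ ($K = \left(-6\right) \left(- \frac{5}{2}\right) 3 = 15 \cdot 3 = 45$)
$q K = 13 \cdot 45 = 585$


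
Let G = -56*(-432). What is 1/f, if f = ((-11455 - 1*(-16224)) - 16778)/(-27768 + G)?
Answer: 1192/4003 ≈ 0.29778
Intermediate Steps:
G = 24192
f = 4003/1192 (f = ((-11455 - 1*(-16224)) - 16778)/(-27768 + 24192) = ((-11455 + 16224) - 16778)/(-3576) = (4769 - 16778)*(-1/3576) = -12009*(-1/3576) = 4003/1192 ≈ 3.3582)
1/f = 1/(4003/1192) = 1192/4003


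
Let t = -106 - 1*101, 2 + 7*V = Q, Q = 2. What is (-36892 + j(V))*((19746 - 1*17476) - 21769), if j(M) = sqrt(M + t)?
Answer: 719357108 - 58497*I*sqrt(23) ≈ 7.1936e+8 - 2.8054e+5*I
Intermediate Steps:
V = 0 (V = -2/7 + (1/7)*2 = -2/7 + 2/7 = 0)
t = -207 (t = -106 - 101 = -207)
j(M) = sqrt(-207 + M) (j(M) = sqrt(M - 207) = sqrt(-207 + M))
(-36892 + j(V))*((19746 - 1*17476) - 21769) = (-36892 + sqrt(-207 + 0))*((19746 - 1*17476) - 21769) = (-36892 + sqrt(-207))*((19746 - 17476) - 21769) = (-36892 + 3*I*sqrt(23))*(2270 - 21769) = (-36892 + 3*I*sqrt(23))*(-19499) = 719357108 - 58497*I*sqrt(23)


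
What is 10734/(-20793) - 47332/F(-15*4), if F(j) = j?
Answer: 81960853/103965 ≈ 788.35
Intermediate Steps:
10734/(-20793) - 47332/F(-15*4) = 10734/(-20793) - 47332/((-15*4)) = 10734*(-1/20793) - 47332/(-60) = -3578/6931 - 47332*(-1/60) = -3578/6931 + 11833/15 = 81960853/103965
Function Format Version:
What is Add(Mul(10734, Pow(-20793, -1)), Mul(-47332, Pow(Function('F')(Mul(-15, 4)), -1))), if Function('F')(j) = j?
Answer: Rational(81960853, 103965) ≈ 788.35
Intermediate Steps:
Add(Mul(10734, Pow(-20793, -1)), Mul(-47332, Pow(Function('F')(Mul(-15, 4)), -1))) = Add(Mul(10734, Pow(-20793, -1)), Mul(-47332, Pow(Mul(-15, 4), -1))) = Add(Mul(10734, Rational(-1, 20793)), Mul(-47332, Pow(-60, -1))) = Add(Rational(-3578, 6931), Mul(-47332, Rational(-1, 60))) = Add(Rational(-3578, 6931), Rational(11833, 15)) = Rational(81960853, 103965)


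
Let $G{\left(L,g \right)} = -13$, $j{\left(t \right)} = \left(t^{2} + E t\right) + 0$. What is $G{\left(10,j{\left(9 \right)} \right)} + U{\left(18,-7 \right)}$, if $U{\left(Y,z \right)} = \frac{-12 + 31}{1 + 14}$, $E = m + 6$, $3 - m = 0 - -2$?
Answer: $- \frac{176}{15} \approx -11.733$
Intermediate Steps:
$m = 1$ ($m = 3 - \left(0 - -2\right) = 3 - \left(0 + 2\right) = 3 - 2 = 1$)
$E = 7$ ($E = 1 + 6 = 7$)
$U{\left(Y,z \right)} = \frac{19}{15}$
$j{\left(t \right)} = t^{2} + 7 t$ ($j{\left(t \right)} = \left(t^{2} + 7 t\right) + 0 = t^{2} + 7 t$)
$G{\left(10,j{\left(9 \right)} \right)} + U{\left(18,-7 \right)} = -13 + \frac{19}{15} = - \frac{176}{15}$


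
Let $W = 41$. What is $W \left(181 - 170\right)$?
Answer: $451$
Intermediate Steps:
$W \left(181 - 170\right) = 41 \left(181 - 170\right) = 41 \cdot 11 = 451$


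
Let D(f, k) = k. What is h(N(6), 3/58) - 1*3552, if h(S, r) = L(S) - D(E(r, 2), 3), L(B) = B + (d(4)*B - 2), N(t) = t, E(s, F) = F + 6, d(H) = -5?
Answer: -3581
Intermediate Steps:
E(s, F) = 6 + F
L(B) = -2 - 4*B (L(B) = B + (-5*B - 2) = B + (-2 - 5*B) = -2 - 4*B)
h(S, r) = -5 - 4*S (h(S, r) = (-2 - 4*S) - 1*3 = (-2 - 4*S) - 3 = -5 - 4*S)
h(N(6), 3/58) - 1*3552 = (-5 - 4*6) - 1*3552 = (-5 - 24) - 3552 = -29 - 3552 = -3581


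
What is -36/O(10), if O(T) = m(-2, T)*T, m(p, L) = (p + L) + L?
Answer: -1/5 ≈ -0.20000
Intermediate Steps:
m(p, L) = p + 2*L (m(p, L) = (L + p) + L = p + 2*L)
O(T) = T*(-2 + 2*T) (O(T) = (-2 + 2*T)*T = T*(-2 + 2*T))
-36/O(10) = -36*1/(20*(-1 + 10)) = -36/(2*10*9) = -36/180 = -36*1/180 = -1/5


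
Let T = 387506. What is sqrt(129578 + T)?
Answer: 2*sqrt(129271) ≈ 719.09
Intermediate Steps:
sqrt(129578 + T) = sqrt(129578 + 387506) = sqrt(517084) = 2*sqrt(129271)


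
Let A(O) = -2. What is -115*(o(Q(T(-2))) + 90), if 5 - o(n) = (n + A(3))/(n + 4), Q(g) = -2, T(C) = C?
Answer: -11155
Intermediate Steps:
o(n) = 5 - (-2 + n)/(4 + n) (o(n) = 5 - (n - 2)/(n + 4) = 5 - (-2 + n)/(4 + n))
-115*(o(Q(T(-2))) + 90) = -115*(2*(11 + 2*(-2))/(4 - 2) + 90) = -115*(2*(11 - 4)/2 + 90) = -115*(2*(½)*7 + 90) = -115*(7 + 90) = -115*97 = -11155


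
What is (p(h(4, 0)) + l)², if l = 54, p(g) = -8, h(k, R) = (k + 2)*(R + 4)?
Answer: 2116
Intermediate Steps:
h(k, R) = (2 + k)*(4 + R)
(p(h(4, 0)) + l)² = (-8 + 54)² = 46² = 2116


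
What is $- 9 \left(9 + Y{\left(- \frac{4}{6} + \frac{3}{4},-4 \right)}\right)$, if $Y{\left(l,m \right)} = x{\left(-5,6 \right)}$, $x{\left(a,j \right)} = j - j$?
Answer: $-81$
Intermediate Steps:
$x{\left(a,j \right)} = 0$
$Y{\left(l,m \right)} = 0$
$- 9 \left(9 + Y{\left(- \frac{4}{6} + \frac{3}{4},-4 \right)}\right) = - 9 \left(9 + 0\right) = \left(-9\right) 9 = -81$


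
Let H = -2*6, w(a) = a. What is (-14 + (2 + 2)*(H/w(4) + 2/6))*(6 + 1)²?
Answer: -3626/3 ≈ -1208.7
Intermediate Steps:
H = -12
(-14 + (2 + 2)*(H/w(4) + 2/6))*(6 + 1)² = (-14 + (2 + 2)*(-12/4 + 2/6))*(6 + 1)² = (-14 + 4*(-12*¼ + 2*(⅙)))*7² = (-14 + 4*(-3 + ⅓))*49 = (-14 + 4*(-8/3))*49 = (-14 - 32/3)*49 = -74/3*49 = -3626/3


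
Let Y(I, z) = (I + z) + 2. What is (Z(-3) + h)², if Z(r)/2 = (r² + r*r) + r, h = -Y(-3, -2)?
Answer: 1089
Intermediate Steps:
Y(I, z) = 2 + I + z
h = 3 (h = -(2 - 3 - 2) = -1*(-3) = 3)
Z(r) = 2*r + 4*r² (Z(r) = 2*((r² + r*r) + r) = 2*((r² + r²) + r) = 2*(2*r² + r) = 2*(r + 2*r²) = 2*r + 4*r²)
(Z(-3) + h)² = (2*(-3)*(1 + 2*(-3)) + 3)² = (2*(-3)*(1 - 6) + 3)² = (2*(-3)*(-5) + 3)² = (30 + 3)² = 33² = 1089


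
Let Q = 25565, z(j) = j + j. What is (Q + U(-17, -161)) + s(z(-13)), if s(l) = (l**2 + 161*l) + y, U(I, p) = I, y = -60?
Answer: 21978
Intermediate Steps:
z(j) = 2*j
s(l) = -60 + l**2 + 161*l (s(l) = (l**2 + 161*l) - 60 = -60 + l**2 + 161*l)
(Q + U(-17, -161)) + s(z(-13)) = (25565 - 17) + (-60 + (2*(-13))**2 + 161*(2*(-13))) = 25548 + (-60 + (-26)**2 + 161*(-26)) = 25548 + (-60 + 676 - 4186) = 25548 - 3570 = 21978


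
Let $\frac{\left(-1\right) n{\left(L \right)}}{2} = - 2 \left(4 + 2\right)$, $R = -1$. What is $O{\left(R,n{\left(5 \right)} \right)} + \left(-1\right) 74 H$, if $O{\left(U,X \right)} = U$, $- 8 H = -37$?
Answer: $- \frac{1373}{4} \approx -343.25$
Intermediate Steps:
$H = \frac{37}{8}$ ($H = \left(- \frac{1}{8}\right) \left(-37\right) = \frac{37}{8} \approx 4.625$)
$n{\left(L \right)} = 24$ ($n{\left(L \right)} = - 2 \left(- 2 \left(4 + 2\right)\right) = - 2 \left(\left(-2\right) 6\right) = \left(-2\right) \left(-12\right) = 24$)
$O{\left(R,n{\left(5 \right)} \right)} + \left(-1\right) 74 H = -1 + \left(-1\right) 74 \cdot \frac{37}{8} = -1 - \frac{1369}{4} = - \frac{1373}{4}$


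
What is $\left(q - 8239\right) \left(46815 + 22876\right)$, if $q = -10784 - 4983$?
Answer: $-1673002146$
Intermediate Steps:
$q = -15767$ ($q = -10784 - 4983 = -15767$)
$\left(q - 8239\right) \left(46815 + 22876\right) = \left(-15767 - 8239\right) \left(46815 + 22876\right) = \left(-24006\right) 69691 = -1673002146$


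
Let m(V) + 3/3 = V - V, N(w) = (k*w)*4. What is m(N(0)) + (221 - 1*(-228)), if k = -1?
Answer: 448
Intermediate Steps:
N(w) = -4*w (N(w) = -w*4 = -4*w)
m(V) = -1 (m(V) = -1 + (V - V) = -1 + 0 = -1)
m(N(0)) + (221 - 1*(-228)) = -1 + (221 - 1*(-228)) = -1 + (221 + 228) = -1 + 449 = 448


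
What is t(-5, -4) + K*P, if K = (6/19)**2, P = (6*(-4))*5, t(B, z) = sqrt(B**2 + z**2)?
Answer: -4320/361 + sqrt(41) ≈ -5.5636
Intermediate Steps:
P = -120 (P = -24*5 = -120)
K = 36/361 (K = (6*(1/19))**2 = (6/19)**2 = 36/361 ≈ 0.099723)
t(-5, -4) + K*P = sqrt((-5)**2 + (-4)**2) + (36/361)*(-120) = sqrt(25 + 16) - 4320/361 = sqrt(41) - 4320/361 = -4320/361 + sqrt(41)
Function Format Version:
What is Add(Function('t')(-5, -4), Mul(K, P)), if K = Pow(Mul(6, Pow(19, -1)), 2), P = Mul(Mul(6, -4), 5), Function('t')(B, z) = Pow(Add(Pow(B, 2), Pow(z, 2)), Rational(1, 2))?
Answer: Add(Rational(-4320, 361), Pow(41, Rational(1, 2))) ≈ -5.5636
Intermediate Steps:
P = -120 (P = Mul(-24, 5) = -120)
K = Rational(36, 361) (K = Pow(Mul(6, Rational(1, 19)), 2) = Pow(Rational(6, 19), 2) = Rational(36, 361) ≈ 0.099723)
Add(Function('t')(-5, -4), Mul(K, P)) = Add(Pow(Add(Pow(-5, 2), Pow(-4, 2)), Rational(1, 2)), Mul(Rational(36, 361), -120)) = Add(Pow(Add(25, 16), Rational(1, 2)), Rational(-4320, 361)) = Add(Pow(41, Rational(1, 2)), Rational(-4320, 361)) = Add(Rational(-4320, 361), Pow(41, Rational(1, 2)))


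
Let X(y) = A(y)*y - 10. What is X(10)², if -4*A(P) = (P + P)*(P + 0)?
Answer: 260100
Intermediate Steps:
A(P) = -P²/2 (A(P) = -(P + P)*(P + 0)/4 = -2*P*P/4 = -P²/2)
X(y) = -10 - y³/2 (X(y) = (-y²/2)*y - 10 = -y³/2 - 10 = -10 - y³/2)
X(10)² = (-10 - ½*10³)² = (-10 - ½*1000)² = (-10 - 500)² = (-510)² = 260100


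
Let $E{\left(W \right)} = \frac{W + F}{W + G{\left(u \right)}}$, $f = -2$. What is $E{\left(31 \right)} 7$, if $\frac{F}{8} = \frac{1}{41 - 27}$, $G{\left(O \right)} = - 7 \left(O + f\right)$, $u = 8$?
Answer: $- \frac{221}{11} \approx -20.091$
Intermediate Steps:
$G{\left(O \right)} = 14 - 7 O$ ($G{\left(O \right)} = - 7 \left(O - 2\right) = - 7 \left(-2 + O\right) = 14 - 7 O$)
$F = \frac{4}{7}$ ($F = \frac{8}{41 - 27} = \frac{8}{14} = 8 \cdot \frac{1}{14} = \frac{4}{7} \approx 0.57143$)
$E{\left(W \right)} = \frac{\frac{4}{7} + W}{-42 + W}$ ($E{\left(W \right)} = \frac{W + \frac{4}{7}}{W + \left(14 - 56\right)} = \frac{\frac{4}{7} + W}{W + \left(14 - 56\right)} = \frac{\frac{4}{7} + W}{W - 42} = \frac{\frac{4}{7} + W}{-42 + W}$)
$E{\left(31 \right)} 7 = \frac{\frac{4}{7} + 31}{-42 + 31} \cdot 7 = \frac{1}{-11} \cdot \frac{221}{7} \cdot 7 = \left(- \frac{1}{11}\right) \frac{221}{7} \cdot 7 = \left(- \frac{221}{77}\right) 7 = - \frac{221}{11}$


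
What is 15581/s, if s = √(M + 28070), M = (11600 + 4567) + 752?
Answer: 15581*√44989/44989 ≈ 73.458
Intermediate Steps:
M = 16919 (M = 16167 + 752 = 16919)
s = √44989 (s = √(16919 + 28070) = √44989 ≈ 212.11)
15581/s = 15581/(√44989) = 15581*(√44989/44989) = 15581*√44989/44989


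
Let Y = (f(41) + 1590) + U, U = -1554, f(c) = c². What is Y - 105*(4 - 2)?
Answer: 1507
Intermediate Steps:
Y = 1717 (Y = (41² + 1590) - 1554 = (1681 + 1590) - 1554 = 3271 - 1554 = 1717)
Y - 105*(4 - 2) = 1717 - 105*(4 - 2) = 1717 - 105*2 = 1717 - 21*10 = 1717 - 210 = 1507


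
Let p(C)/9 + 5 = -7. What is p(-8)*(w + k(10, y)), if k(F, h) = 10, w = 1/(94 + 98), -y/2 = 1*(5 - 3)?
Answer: -17289/16 ≈ -1080.6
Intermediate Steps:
y = -4 (y = -2*(5 - 3) = -2*2 = -4)
w = 1/192 ≈ 0.0052083
p(C) = -108 (p(C) = -45 + 9*(-7) = -45 - 63 = -108)
p(-8)*(w + k(10, y)) = -108*(1/192 + 10) = -108*1921/192 = -17289/16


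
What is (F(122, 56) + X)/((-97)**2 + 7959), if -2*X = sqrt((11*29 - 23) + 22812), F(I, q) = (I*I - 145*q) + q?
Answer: 1705/4342 - sqrt(5777)/17368 ≈ 0.38830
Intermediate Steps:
F(I, q) = I**2 - 144*q (F(I, q) = (I**2 - 145*q) + q = I**2 - 144*q)
X = -sqrt(5777) (X = -sqrt((11*29 - 23) + 22812)/2 = -sqrt((319 - 23) + 22812)/2 = -sqrt(296 + 22812)/2 = -sqrt(5777) ≈ -76.007)
(F(122, 56) + X)/((-97)**2 + 7959) = ((122**2 - 144*56) - sqrt(5777))/((-97)**2 + 7959) = ((14884 - 8064) - sqrt(5777))/(9409 + 7959) = (6820 - sqrt(5777))/17368 = (6820 - sqrt(5777))*(1/17368) = 1705/4342 - sqrt(5777)/17368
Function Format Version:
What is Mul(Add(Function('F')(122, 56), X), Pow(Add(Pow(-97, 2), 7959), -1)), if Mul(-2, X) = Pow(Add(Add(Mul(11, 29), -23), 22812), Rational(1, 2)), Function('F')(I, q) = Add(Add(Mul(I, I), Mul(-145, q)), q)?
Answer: Add(Rational(1705, 4342), Mul(Rational(-1, 17368), Pow(5777, Rational(1, 2)))) ≈ 0.38830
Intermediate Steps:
Function('F')(I, q) = Add(Pow(I, 2), Mul(-144, q)) (Function('F')(I, q) = Add(Add(Pow(I, 2), Mul(-145, q)), q) = Add(Pow(I, 2), Mul(-144, q)))
X = Mul(-1, Pow(5777, Rational(1, 2))) (X = Mul(Rational(-1, 2), Pow(Add(Add(Mul(11, 29), -23), 22812), Rational(1, 2))) = Mul(Rational(-1, 2), Pow(Add(Add(319, -23), 22812), Rational(1, 2))) = Mul(Rational(-1, 2), Pow(Add(296, 22812), Rational(1, 2))) = Mul(Rational(-1, 2), Pow(23108, Rational(1, 2))) = Mul(Rational(-1, 2), Mul(2, Pow(5777, Rational(1, 2)))) = Mul(-1, Pow(5777, Rational(1, 2))) ≈ -76.007)
Mul(Add(Function('F')(122, 56), X), Pow(Add(Pow(-97, 2), 7959), -1)) = Mul(Add(Add(Pow(122, 2), Mul(-144, 56)), Mul(-1, Pow(5777, Rational(1, 2)))), Pow(Add(Pow(-97, 2), 7959), -1)) = Mul(Add(Add(14884, -8064), Mul(-1, Pow(5777, Rational(1, 2)))), Pow(Add(9409, 7959), -1)) = Mul(Add(6820, Mul(-1, Pow(5777, Rational(1, 2)))), Pow(17368, -1)) = Mul(Add(6820, Mul(-1, Pow(5777, Rational(1, 2)))), Rational(1, 17368)) = Add(Rational(1705, 4342), Mul(Rational(-1, 17368), Pow(5777, Rational(1, 2))))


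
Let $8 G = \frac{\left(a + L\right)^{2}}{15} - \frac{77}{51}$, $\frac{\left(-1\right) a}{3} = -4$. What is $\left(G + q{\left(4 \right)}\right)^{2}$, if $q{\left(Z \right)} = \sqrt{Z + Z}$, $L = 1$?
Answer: $\frac{616921}{65025} + \frac{1244 \sqrt{2}}{255} \approx 16.387$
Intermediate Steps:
$a = 12$ ($a = \left(-3\right) \left(-4\right) = 12$)
$q{\left(Z \right)} = \sqrt{2} \sqrt{Z}$ ($q{\left(Z \right)} = \sqrt{2 Z} = \sqrt{2} \sqrt{Z}$)
$G = \frac{311}{255}$ ($G = \frac{\frac{\left(12 + 1\right)^{2}}{15} - \frac{77}{51}}{8} = \frac{13^{2} \cdot \frac{1}{15} - \frac{77}{51}}{8} = \frac{169 \cdot \frac{1}{15} - \frac{77}{51}}{8} = \frac{\frac{169}{15} - \frac{77}{51}}{8} = \frac{1}{8} \cdot \frac{2488}{255} = \frac{311}{255} \approx 1.2196$)
$\left(G + q{\left(4 \right)}\right)^{2} = \left(\frac{311}{255} + \sqrt{2} \sqrt{4}\right)^{2} = \left(\frac{311}{255} + \sqrt{2} \cdot 2\right)^{2} = \left(\frac{311}{255} + 2 \sqrt{2}\right)^{2}$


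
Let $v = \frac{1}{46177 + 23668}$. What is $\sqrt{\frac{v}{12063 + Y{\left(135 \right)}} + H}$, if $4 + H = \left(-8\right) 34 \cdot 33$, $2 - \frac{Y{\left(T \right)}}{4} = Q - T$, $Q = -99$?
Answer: $\frac{i \sqrt{7411417191033228006585}}{908473915} \approx 94.763 i$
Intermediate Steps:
$Y{\left(T \right)} = 404 + 4 T$ ($Y{\left(T \right)} = 8 - 4 \left(-99 - T\right) = 8 + \left(396 + 4 T\right) = 404 + 4 T$)
$v = \frac{1}{69845} \approx 1.4317 \cdot 10^{-5}$
$H = -8980$ ($H = -4 + \left(-8\right) 34 \cdot 33 = -4 - 8976 = -8980$)
$\sqrt{\frac{v}{12063 + Y{\left(135 \right)}} + H} = \sqrt{\frac{1}{69845 \left(12063 + \left(404 + 4 \cdot 135\right)\right)} - 8980} = \sqrt{\frac{1}{69845 \left(12063 + \left(404 + 540\right)\right)} - 8980} = \sqrt{\frac{1}{69845 \left(12063 + 944\right)} - 8980} = \sqrt{\frac{1}{69845 \cdot 13007} - 8980} = \sqrt{\frac{1}{69845} \cdot \frac{1}{13007} - 8980} = \sqrt{\frac{1}{908473915} - 8980} = \sqrt{- \frac{8158095756699}{908473915}} = \frac{i \sqrt{7411417191033228006585}}{908473915}$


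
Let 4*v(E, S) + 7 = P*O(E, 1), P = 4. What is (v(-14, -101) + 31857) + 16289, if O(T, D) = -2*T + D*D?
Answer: 192693/4 ≈ 48173.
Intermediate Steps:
O(T, D) = D**2 - 2*T (O(T, D) = -2*T + D**2 = D**2 - 2*T)
v(E, S) = -3/4 - 2*E (v(E, S) = -7/4 + (4*(1**2 - 2*E))/4 = -7/4 + (4*(1 - 2*E))/4 = -7/4 + (4 - 8*E)/4 = -7/4 + (1 - 2*E) = -3/4 - 2*E)
(v(-14, -101) + 31857) + 16289 = ((-3/4 - 2*(-14)) + 31857) + 16289 = ((-3/4 + 28) + 31857) + 16289 = (109/4 + 31857) + 16289 = 127537/4 + 16289 = 192693/4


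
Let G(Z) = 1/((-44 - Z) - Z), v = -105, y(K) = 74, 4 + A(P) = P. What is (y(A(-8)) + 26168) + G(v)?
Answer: 4356173/166 ≈ 26242.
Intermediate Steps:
A(P) = -4 + P
G(Z) = 1/(-44 - 2*Z)
(y(A(-8)) + 26168) + G(v) = (74 + 26168) - 1/(44 + 2*(-105)) = 26242 - 1/(44 - 210) = 26242 - 1/(-166) = 26242 - 1*(-1/166) = 26242 + 1/166 = 4356173/166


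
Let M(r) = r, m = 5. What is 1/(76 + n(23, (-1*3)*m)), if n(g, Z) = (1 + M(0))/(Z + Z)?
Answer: 30/2279 ≈ 0.013164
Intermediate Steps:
n(g, Z) = 1/(2*Z) (n(g, Z) = (1 + 0)/(Z + Z) = 1/(2*Z))
1/(76 + n(23, (-1*3)*m)) = 1/(76 + 1/(2*((-1*3*5)))) = 1/(76 + 1/(2*((-3*5)))) = 1/(76 + (½)/(-15)) = 1/(76 + (½)*(-1/15)) = 1/(76 - 1/30) = 1/(2279/30) = 30/2279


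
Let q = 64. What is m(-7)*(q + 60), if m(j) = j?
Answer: -868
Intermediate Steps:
m(-7)*(q + 60) = -7*(64 + 60) = -7*124 = -868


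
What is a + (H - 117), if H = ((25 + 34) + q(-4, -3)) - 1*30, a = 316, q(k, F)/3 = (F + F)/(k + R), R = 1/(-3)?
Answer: 3018/13 ≈ 232.15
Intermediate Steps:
R = -⅓ ≈ -0.33333
q(k, F) = 6*F/(-⅓ + k) (q(k, F) = 3*((F + F)/(k - ⅓)) = 3*((2*F)/(-⅓ + k)) = 3*(2*F/(-⅓ + k)) = 6*F/(-⅓ + k))
H = 431/13 (H = ((25 + 34) + 18*(-3)/(-1 + 3*(-4))) - 1*30 = (59 + 18*(-3)/(-1 - 12)) - 30 = (59 + 18*(-3)/(-13)) - 30 = (59 + 18*(-3)*(-1/13)) - 30 = (59 + 54/13) - 30 = 821/13 - 30 = 431/13 ≈ 33.154)
a + (H - 117) = 316 + (431/13 - 117) = 316 - 1090/13 = 3018/13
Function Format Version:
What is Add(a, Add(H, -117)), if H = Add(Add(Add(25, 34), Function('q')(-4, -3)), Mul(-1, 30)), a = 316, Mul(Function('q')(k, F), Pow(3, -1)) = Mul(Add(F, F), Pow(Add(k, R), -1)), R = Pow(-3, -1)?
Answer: Rational(3018, 13) ≈ 232.15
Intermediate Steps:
R = Rational(-1, 3) ≈ -0.33333
Function('q')(k, F) = Mul(6, F, Pow(Add(Rational(-1, 3), k), -1)) (Function('q')(k, F) = Mul(3, Mul(Add(F, F), Pow(Add(k, Rational(-1, 3)), -1))) = Mul(3, Mul(Mul(2, F), Pow(Add(Rational(-1, 3), k), -1))) = Mul(3, Mul(2, F, Pow(Add(Rational(-1, 3), k), -1))) = Mul(6, F, Pow(Add(Rational(-1, 3), k), -1)))
H = Rational(431, 13) (H = Add(Add(Add(25, 34), Mul(18, -3, Pow(Add(-1, Mul(3, -4)), -1))), Mul(-1, 30)) = Add(Add(59, Mul(18, -3, Pow(Add(-1, -12), -1))), -30) = Add(Add(59, Mul(18, -3, Pow(-13, -1))), -30) = Add(Add(59, Mul(18, -3, Rational(-1, 13))), -30) = Add(Add(59, Rational(54, 13)), -30) = Add(Rational(821, 13), -30) = Rational(431, 13) ≈ 33.154)
Add(a, Add(H, -117)) = Add(316, Add(Rational(431, 13), -117)) = Add(316, Rational(-1090, 13)) = Rational(3018, 13)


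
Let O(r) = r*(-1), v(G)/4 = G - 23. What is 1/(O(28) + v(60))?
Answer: 1/120 ≈ 0.0083333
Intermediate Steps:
v(G) = -92 + 4*G (v(G) = 4*(G - 23) = 4*(-23 + G) = -92 + 4*G)
O(r) = -r
1/(O(28) + v(60)) = 1/(-1*28 + (-92 + 4*60)) = 1/(-28 + (-92 + 240)) = 1/(-28 + 148) = 1/120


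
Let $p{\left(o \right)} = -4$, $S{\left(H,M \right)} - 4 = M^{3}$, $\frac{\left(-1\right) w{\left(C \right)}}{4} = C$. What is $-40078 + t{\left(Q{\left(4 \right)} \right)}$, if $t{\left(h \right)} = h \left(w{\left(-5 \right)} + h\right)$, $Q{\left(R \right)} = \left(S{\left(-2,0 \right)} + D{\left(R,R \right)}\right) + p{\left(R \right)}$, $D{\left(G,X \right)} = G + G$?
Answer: $-39854$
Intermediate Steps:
$D{\left(G,X \right)} = 2 G$
$w{\left(C \right)} = - 4 C$
$S{\left(H,M \right)} = 4 + M^{3}$
$Q{\left(R \right)} = 2 R$ ($Q{\left(R \right)} = \left(\left(4 + 0^{3}\right) + 2 R\right) - 4 = \left(\left(4 + 0\right) + 2 R\right) - 4 = \left(4 + 2 R\right) - 4 = 2 R$)
$t{\left(h \right)} = h \left(20 + h\right)$ ($t{\left(h \right)} = h \left(\left(-4\right) \left(-5\right) + h\right) = h \left(20 + h\right)$)
$-40078 + t{\left(Q{\left(4 \right)} \right)} = -40078 + 2 \cdot 4 \left(20 + 2 \cdot 4\right) = -40078 + 8 \left(20 + 8\right) = -40078 + 8 \cdot 28 = -40078 + 224 = -39854$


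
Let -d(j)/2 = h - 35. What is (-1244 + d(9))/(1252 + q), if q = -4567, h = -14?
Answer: 382/1105 ≈ 0.34570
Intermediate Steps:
d(j) = 98 (d(j) = -2*(-14 - 35) = -2*(-49) = 98)
(-1244 + d(9))/(1252 + q) = (-1244 + 98)/(1252 - 4567) = -1146/(-3315) = -1146*(-1/3315) = 382/1105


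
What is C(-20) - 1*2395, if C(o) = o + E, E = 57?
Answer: -2358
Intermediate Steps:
C(o) = 57 + o (C(o) = o + 57 = 57 + o)
C(-20) - 1*2395 = (57 - 20) - 1*2395 = 37 - 2395 = -2358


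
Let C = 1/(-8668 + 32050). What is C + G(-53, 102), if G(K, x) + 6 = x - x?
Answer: -140291/23382 ≈ -6.0000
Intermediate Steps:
G(K, x) = -6 (G(K, x) = -6 + (x - x) = -6 + 0 = -6)
C = 1/23382 ≈ 4.2768e-5
C + G(-53, 102) = 1/23382 - 6 = -140291/23382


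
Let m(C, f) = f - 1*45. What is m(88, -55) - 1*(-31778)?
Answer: 31678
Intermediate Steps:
m(C, f) = -45 + f (m(C, f) = f - 45 = -45 + f)
m(88, -55) - 1*(-31778) = (-45 - 55) - 1*(-31778) = -100 + 31778 = 31678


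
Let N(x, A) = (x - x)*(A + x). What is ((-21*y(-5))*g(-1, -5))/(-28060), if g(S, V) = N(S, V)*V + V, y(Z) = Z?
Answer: 105/5612 ≈ 0.018710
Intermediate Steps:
N(x, A) = 0 (N(x, A) = 0*(A + x) = 0)
g(S, V) = V (g(S, V) = 0*V + V = 0 + V = V)
((-21*y(-5))*g(-1, -5))/(-28060) = (-21*(-5)*(-5))/(-28060) = (105*(-5))*(-1/28060) = -525*(-1/28060) = 105/5612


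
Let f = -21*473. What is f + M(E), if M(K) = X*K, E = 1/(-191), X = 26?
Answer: -1897229/191 ≈ -9933.1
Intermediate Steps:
E = -1/191 ≈ -0.0052356
M(K) = 26*K
f = -9933
f + M(E) = -9933 + 26*(-1/191) = -9933 - 26/191 = -1897229/191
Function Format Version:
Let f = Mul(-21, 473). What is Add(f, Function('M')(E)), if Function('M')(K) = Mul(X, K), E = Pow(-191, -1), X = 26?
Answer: Rational(-1897229, 191) ≈ -9933.1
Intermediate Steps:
E = Rational(-1, 191) ≈ -0.0052356
Function('M')(K) = Mul(26, K)
f = -9933
Add(f, Function('M')(E)) = Add(-9933, Mul(26, Rational(-1, 191))) = Add(-9933, Rational(-26, 191)) = Rational(-1897229, 191)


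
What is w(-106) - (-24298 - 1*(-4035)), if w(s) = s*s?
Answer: 31499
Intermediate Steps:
w(s) = s**2
w(-106) - (-24298 - 1*(-4035)) = (-106)**2 - (-24298 - 1*(-4035)) = 11236 - (-24298 + 4035) = 11236 - 1*(-20263) = 11236 + 20263 = 31499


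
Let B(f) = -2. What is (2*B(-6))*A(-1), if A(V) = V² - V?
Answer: -8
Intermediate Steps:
(2*B(-6))*A(-1) = (2*(-2))*(-(-1 - 1)) = -(-4)*(-2) = -4*2 = -8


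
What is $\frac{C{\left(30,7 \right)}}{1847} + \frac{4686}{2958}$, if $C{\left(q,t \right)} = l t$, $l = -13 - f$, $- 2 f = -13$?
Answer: $\frac{2750425}{1821142} \approx 1.5103$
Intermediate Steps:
$f = \frac{13}{2}$ ($f = \left(- \frac{1}{2}\right) \left(-13\right) = \frac{13}{2} \approx 6.5$)
$l = - \frac{39}{2}$ ($l = -13 - \frac{13}{2} = - \frac{39}{2} \approx -19.5$)
$C{\left(q,t \right)} = - \frac{39 t}{2}$
$\frac{C{\left(30,7 \right)}}{1847} + \frac{4686}{2958} = \frac{\left(- \frac{39}{2}\right) 7}{1847} + \frac{4686}{2958} = \left(- \frac{273}{2}\right) \frac{1}{1847} + 4686 \cdot \frac{1}{2958} = - \frac{273}{3694} + \frac{781}{493} = \frac{2750425}{1821142}$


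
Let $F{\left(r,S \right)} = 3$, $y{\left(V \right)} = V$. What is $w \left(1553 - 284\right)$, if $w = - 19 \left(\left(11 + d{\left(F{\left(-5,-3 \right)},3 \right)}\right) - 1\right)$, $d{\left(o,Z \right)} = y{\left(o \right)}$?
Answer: $-313443$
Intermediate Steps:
$d{\left(o,Z \right)} = o$
$w = -247$ ($w = - 19 \left(\left(11 + 3\right) - 1\right) = - 19 \left(14 - 1\right) = \left(-19\right) 13 = -247$)
$w \left(1553 - 284\right) = - 247 \left(1553 - 284\right) = \left(-247\right) 1269 = -313443$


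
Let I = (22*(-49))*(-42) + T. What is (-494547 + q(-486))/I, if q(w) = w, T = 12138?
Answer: -23573/2734 ≈ -8.6222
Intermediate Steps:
I = 57414 (I = (22*(-49))*(-42) + 12138 = -1078*(-42) + 12138 = 45276 + 12138 = 57414)
(-494547 + q(-486))/I = (-494547 - 486)/57414 = -495033*1/57414 = -23573/2734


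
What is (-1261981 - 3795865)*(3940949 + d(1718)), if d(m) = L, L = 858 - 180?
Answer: -19936142355442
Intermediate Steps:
L = 678
d(m) = 678
(-1261981 - 3795865)*(3940949 + d(1718)) = (-1261981 - 3795865)*(3940949 + 678) = -5057846*3941627 = -19936142355442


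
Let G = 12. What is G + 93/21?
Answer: 115/7 ≈ 16.429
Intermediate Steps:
G + 93/21 = 12 + 93/21 = 12 + 93*(1/21) = 12 + 31/7 = 115/7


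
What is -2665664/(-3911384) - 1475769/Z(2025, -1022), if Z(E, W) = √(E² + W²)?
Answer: 333208/488923 - 1475769*√5145109/5145109 ≈ -649.93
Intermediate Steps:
-2665664/(-3911384) - 1475769/Z(2025, -1022) = -2665664/(-3911384) - 1475769/√(2025² + (-1022)²) = -2665664*(-1/3911384) - 1475769/√(4100625 + 1044484) = 333208/488923 - 1475769*√5145109/5145109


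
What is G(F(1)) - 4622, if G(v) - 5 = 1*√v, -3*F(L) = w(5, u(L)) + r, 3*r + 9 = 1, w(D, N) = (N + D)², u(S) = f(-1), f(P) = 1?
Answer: -4617 + 10*I/3 ≈ -4617.0 + 3.3333*I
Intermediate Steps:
u(S) = 1
w(D, N) = (D + N)²
r = -8/3 (r = -3 + (⅓)*1 = -3 + ⅓ = -8/3 ≈ -2.6667)
F(L) = -100/9 (F(L) = -((5 + 1)² - 8/3)/3 = -(6² - 8/3)/3 = -(36 - 8/3)/3 = -⅓*100/3 = -100/9)
G(v) = 5 + √v (G(v) = 5 + 1*√v = 5 + √v)
G(F(1)) - 4622 = (5 + √(-100/9)) - 4622 = (5 + 10*I/3) - 4622 = -4617 + 10*I/3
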